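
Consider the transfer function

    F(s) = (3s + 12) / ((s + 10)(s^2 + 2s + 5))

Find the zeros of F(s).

Set the numerator to zero: 3s + 12 = 0, i.e. 3·(s + 4) = 0.
So s = -4.

s = -4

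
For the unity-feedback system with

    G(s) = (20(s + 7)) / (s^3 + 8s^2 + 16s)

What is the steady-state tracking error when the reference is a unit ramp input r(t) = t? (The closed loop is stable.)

G(s) has one pole at the origin.
This is a Type 1 system. Kv = lim_{s→0} s·G(s) = 140/16 = 35/4.
e_ss = 1/Kv = 1/(35/4) = 4/35 ≈ 0.1143.

e_ss = 0.1143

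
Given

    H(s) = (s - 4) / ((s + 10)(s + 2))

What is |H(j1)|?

Substitute s = j1: numerator = -4 + j1, denominator = 19 + j12.
|H(j1)| = |-4 + j1| / |19 + j12| = 4.1231 / 22.472 ≈ 0.1835.

|H(j1)| ≈ 0.1835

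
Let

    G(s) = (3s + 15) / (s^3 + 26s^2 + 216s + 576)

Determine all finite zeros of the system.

Set the numerator to zero: 3s + 15 = 0, i.e. 3·(s + 5) = 0.
So s = -5.

s = -5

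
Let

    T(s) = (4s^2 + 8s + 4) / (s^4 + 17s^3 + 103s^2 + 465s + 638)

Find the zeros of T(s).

Set the numerator to zero: 4s^2 + 8s + 4 = 0, i.e. 4·(s^2 + 2s + 1) = 0.
Factoring: (s + 1)^2 = 0.

s = -1, -1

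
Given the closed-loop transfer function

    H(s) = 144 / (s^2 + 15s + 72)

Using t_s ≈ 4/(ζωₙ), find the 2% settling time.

t_s ≈ 0.5333 s

Comparing s^2 + 15s + 72 to s^2 + 2ζωₙs + ωₙ²: ωₙ = √72 ≈ 8.485 rad/s and ζ = 15/(2·√72) ≈ 0.8839.
ζωₙ = 15/2 = 7.5, so t_s ≈ 4/(ζωₙ) = 4/7.5 ≈ 0.5333 s.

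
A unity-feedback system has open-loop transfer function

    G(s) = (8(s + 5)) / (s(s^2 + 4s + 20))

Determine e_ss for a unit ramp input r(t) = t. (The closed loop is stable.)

G(s) has one pole at the origin.
This is a Type 1 system. Kv = lim_{s→0} s·G(s) = 40/20 = 2.
e_ss = 1/Kv = 1/(2) = 1/2 ≈ 0.5000.

e_ss = 0.5000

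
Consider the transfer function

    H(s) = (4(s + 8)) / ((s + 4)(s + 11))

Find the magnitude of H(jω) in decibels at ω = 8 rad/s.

Substitute s = j8: numerator = 32 + j32, denominator = -20 + j120.
|H(j8)| = |32 + j32| / |-20 + j120| = 45.255 / 121.66 ≈ 0.3720.
In decibels: 20·log₁₀(0.3720) ≈ -8.59 dB.

|H(j8)|_dB ≈ -8.59 dB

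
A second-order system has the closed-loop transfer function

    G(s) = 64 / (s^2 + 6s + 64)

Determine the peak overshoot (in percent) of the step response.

Comparing s^2 + 6s + 64 to s^2 + 2ζωₙs + ωₙ²: ωₙ = 8 rad/s and ζ = 6/(2·8) = 0.375.
%OS = 100·exp(−πζ/√(1−ζ²)) = 100·exp(−π·0.375/√(1−0.375²)) ≈ 28.1%.

%OS ≈ 28.1%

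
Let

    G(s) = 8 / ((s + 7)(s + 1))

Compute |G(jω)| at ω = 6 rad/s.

|G(j6)| ≈ 0.1427

Substitute s = j6: numerator = 8, denominator = -29 + j48.
|G(j6)| = |8| / |-29 + j48| = 8 / 56.080 ≈ 0.1427.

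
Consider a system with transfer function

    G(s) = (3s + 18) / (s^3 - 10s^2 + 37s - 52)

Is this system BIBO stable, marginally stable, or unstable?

unstable

The denominator s^3 - 10s^2 + 37s - 52 factors as (s^2 - 6s + 13)(s - 4), giving poles at s = 3 ± 2j, 4.
Since the pole(s) at s = 3 + 2j, 3 - 2j, 4 lie in the right half-plane, the system is unstable.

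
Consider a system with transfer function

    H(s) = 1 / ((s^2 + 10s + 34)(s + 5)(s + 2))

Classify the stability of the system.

stable

The poles can be read from the denominator factors: s = -5 + 3j, -5 - 3j, -5, -2.
Since all poles lie strictly in the left half-plane, the system is stable.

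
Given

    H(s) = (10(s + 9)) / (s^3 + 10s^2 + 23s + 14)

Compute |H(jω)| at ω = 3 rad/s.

|H(j3)| ≈ 1.093

Substitute s = j3: numerator = 90 + j30, denominator = -76 + j42.
|H(j3)| = |90 + j30| / |-76 + j42| = 94.868 / 86.833 ≈ 1.093.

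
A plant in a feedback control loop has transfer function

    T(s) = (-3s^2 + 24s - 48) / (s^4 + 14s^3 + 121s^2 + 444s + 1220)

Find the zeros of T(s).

Set the numerator to zero: -3s^2 + 24s - 48 = 0, i.e. -3·(s^2 - 8s + 16) = 0.
Factoring: (s - 4)^2 = 0.

s = 4, 4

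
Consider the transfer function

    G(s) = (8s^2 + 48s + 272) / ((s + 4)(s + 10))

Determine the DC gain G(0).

Set s = 0: G(0) = (272) / (40) = 34/5.

G(0) = 34/5 ≈ 6.800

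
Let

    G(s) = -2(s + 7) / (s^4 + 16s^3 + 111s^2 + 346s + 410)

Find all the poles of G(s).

The poles are the roots of the denominator s^4 + 16s^3 + 111s^2 + 346s + 410 = 0.
No real roots exist; factor into two real quadratics: (s^2 + 6s + 10)(s^2 + 10s + 41) = 0.
Each quadratic gives a conjugate pair via the quadratic formula.

s = -3 + j, -3 - j, -5 + 4j, -5 - 4j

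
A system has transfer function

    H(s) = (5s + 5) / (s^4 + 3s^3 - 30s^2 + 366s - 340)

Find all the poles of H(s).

The poles are the roots of the denominator s^4 + 3s^3 - 30s^2 + 366s - 340 = 0.
Trying s = -10: the polynomial evaluates to 0, so (s + 10) is a factor.
Dividing out leaves s^3 - 7s^2 + 40s - 34 = 0.
This factors further as (s^2 - 6s + 34)(s - 1) = 0.

s = 3 + 5j, 3 - 5j, -10, 1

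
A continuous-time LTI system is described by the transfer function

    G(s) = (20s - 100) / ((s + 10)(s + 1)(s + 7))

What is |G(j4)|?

|G(j4)| ≈ 0.3577

Substitute s = j4: numerator = -100 + j80, denominator = -218 + j284.
|G(j4)| = |-100 + j80| / |-218 + j284| = 128.06 / 358.02 ≈ 0.3577.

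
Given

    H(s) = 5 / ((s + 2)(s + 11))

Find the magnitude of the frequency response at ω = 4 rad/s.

|H(j4)| ≈ 0.09552

Substitute s = j4: numerator = 5, denominator = 6 + j52.
|H(j4)| = |5| / |6 + j52| = 5 / 52.345 ≈ 0.09552.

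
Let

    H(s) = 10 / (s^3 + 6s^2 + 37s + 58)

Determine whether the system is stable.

The denominator s^3 + 6s^2 + 37s + 58 factors as (s^2 + 4s + 29)(s + 2), giving poles at s = -2 ± 5j, -2.
Since all poles lie strictly in the left half-plane, the system is stable.

stable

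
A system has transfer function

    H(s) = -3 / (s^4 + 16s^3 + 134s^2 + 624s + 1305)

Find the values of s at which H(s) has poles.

The poles are the roots of the denominator s^4 + 16s^3 + 134s^2 + 624s + 1305 = 0.
No real roots exist; factor into two real quadratics: (s^2 + 10s + 29)(s^2 + 6s + 45) = 0.
Each quadratic gives a conjugate pair via the quadratic formula.

s = -5 ± 2j, -3 ± 6j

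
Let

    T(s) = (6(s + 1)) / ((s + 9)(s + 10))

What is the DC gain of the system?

At s = 0 each factor (s + a) contributes a and each (s^2 + bs + c) contributes c.
T(0) = 6·(1) / ((9) · (10)) = 6/90 = 1/15.

T(0) = 1/15 ≈ 0.06667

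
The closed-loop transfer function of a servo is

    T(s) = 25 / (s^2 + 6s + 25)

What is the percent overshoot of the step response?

%OS ≈ 9.48%

Comparing s^2 + 6s + 25 to s^2 + 2ζωₙs + ωₙ²: ωₙ = 5 rad/s and ζ = 6/(2·5) = 0.6.
%OS = 100·exp(−πζ/√(1−ζ²)) = 100·exp(−π·0.6/√(1−0.6²)) ≈ 9.48%.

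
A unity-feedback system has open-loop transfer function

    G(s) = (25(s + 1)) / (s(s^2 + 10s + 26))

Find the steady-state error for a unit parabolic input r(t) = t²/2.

e_ss = ∞

G(s) has one pole at the origin.
This is a Type 1 system; Ka = lim_{s→0} s^2·G(s) = 0, so the steady-state error for a parabola input is infinite.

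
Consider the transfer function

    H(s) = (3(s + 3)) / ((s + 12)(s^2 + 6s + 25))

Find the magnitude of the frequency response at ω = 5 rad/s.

Substitute s = j5: numerator = 9 + j15, denominator = -150 + j360.
|H(j5)| = |9 + j15| / |-150 + j360| = 17.493 / 390 ≈ 0.04485.

|H(j5)| ≈ 0.04485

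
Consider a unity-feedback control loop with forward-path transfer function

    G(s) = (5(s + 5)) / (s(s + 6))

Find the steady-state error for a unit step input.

G(s) has one pole at the origin.
This is a Type 1 system; for a step input the steady-state error is zero.

e_ss = 0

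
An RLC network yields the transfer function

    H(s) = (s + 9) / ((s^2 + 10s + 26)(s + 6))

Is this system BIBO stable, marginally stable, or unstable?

The poles can be read from the denominator factors: s = -5 ± j, -6.
Since all poles lie strictly in the left half-plane, the system is stable.

stable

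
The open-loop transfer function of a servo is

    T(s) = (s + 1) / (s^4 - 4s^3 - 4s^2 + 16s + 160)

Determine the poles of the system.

The poles are the roots of the denominator s^4 - 4s^3 - 4s^2 + 16s + 160 = 0.
No real roots exist; factor into two real quadratics: (s^2 - 8s + 20)(s^2 + 4s + 8) = 0.
Each quadratic gives a conjugate pair via the quadratic formula.

s = 4 ± 2j, -2 ± 2j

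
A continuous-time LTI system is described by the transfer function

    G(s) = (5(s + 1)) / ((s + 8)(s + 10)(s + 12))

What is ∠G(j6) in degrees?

At s = j6: numerator = 5 + j30, denominator = -120 + j1560.
∠G = ∠num − ∠den = 80.538° − (94.399°) = -13.86°.

∠G(j6) ≈ -13.86°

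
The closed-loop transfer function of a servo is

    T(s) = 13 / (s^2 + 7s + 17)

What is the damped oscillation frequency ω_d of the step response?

Comparing s^2 + 7s + 17 to s^2 + 2ζωₙs + ωₙ²: ωₙ = √17 ≈ 4.123 rad/s and ζ = 7/(2·√17) ≈ 0.8489.
ζωₙ = 7/2 = 3.5, so ω_d = ωₙ√(1−ζ²) = √(ωₙ² − (ζωₙ)²) = √(17 − 3.5²) = √4.75 ≈ 2.179 rad/s.

ω_d ≈ 2.179 rad/s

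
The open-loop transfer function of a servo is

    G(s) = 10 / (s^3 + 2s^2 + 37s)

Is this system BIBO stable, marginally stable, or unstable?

The denominator s^3 + 2s^2 + 37s factors as s(s^2 + 2s + 37), giving poles at s = 0, -1 + 6j, -1 - 6j.
Since the simple pole(s) at s = 0 lie on the jω-axis with none in the right half-plane, the system is marginally stable.

marginally stable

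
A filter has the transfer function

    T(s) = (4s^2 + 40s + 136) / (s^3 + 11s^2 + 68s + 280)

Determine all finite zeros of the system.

Set the numerator to zero: 4s^2 + 40s + 136 = 0, i.e. 4·(s^2 + 10s + 34) = 0.
Factoring: (s^2 + 10s + 34) = 0.

s = -5 ± 3j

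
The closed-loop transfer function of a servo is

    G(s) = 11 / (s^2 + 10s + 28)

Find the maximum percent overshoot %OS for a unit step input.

%OS ≈ 0.0115%

Comparing s^2 + 10s + 28 to s^2 + 2ζωₙs + ωₙ²: ωₙ = √28 ≈ 5.292 rad/s and ζ = 10/(2·√28) ≈ 0.9449.
%OS = 100·exp(−πζ/√(1−ζ²)) = 100·exp(−π·0.9449/√(1−0.9449²)) ≈ 0.0115%.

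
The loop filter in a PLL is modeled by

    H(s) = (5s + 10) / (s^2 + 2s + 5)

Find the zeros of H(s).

Set the numerator to zero: 5s + 10 = 0, i.e. 5·(s + 2) = 0.
So s = -2.

s = -2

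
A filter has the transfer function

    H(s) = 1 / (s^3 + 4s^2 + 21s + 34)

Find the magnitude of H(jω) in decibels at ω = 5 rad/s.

Substitute s = j5: numerator = 1, denominator = -66 - j20.
|H(j5)| = |1| / |-66 - j20| = 1 / 68.964 ≈ 0.01450.
In decibels: 20·log₁₀(0.01450) ≈ -36.8 dB.

|H(j5)|_dB ≈ -36.8 dB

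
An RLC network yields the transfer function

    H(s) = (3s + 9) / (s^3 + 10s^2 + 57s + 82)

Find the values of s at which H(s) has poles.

s = -4 + 5j, -4 - 5j, -2

The poles are the roots of the denominator s^3 + 10s^2 + 57s + 82 = 0.
Trying s = -2: the polynomial evaluates to 0, so (s + 2) is a factor.
Dividing out leaves s^2 + 8s + 41 = 0.
The quadratic formula then gives s = -4 ± 5j.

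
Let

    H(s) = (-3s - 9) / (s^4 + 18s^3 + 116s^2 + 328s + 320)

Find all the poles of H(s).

s = -4 ± 2j, -2, -8

The poles are the roots of the denominator s^4 + 18s^3 + 116s^2 + 328s + 320 = 0.
Trying s = -2: the polynomial evaluates to 0, so (s + 2) is a factor.
Dividing out leaves s^3 + 16s^2 + 84s + 160 = 0.
This factors further as (s^2 + 8s + 20)(s + 8) = 0.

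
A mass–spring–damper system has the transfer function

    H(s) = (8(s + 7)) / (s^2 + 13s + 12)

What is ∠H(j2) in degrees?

At s = j2: numerator = 56 + j16, denominator = 8 + j26.
∠H = ∠num − ∠den = 15.945° − (72.897°) = -56.95°.

∠H(j2) ≈ -56.95°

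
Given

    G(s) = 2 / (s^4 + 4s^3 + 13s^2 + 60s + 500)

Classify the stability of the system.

unstable

The denominator s^4 + 4s^3 + 13s^2 + 60s + 500 factors as (s^2 + 8s + 25)(s^2 - 4s + 20), giving poles at s = -4 ± 3j, 2 ± 4j.
Since the pole(s) at s = 2 ± 4j lie in the right half-plane, the system is unstable.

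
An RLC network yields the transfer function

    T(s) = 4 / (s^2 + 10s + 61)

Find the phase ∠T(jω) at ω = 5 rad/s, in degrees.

At s = j5: numerator = 4, denominator = 36 + j50.
∠T = ∠num − ∠den = 0° − (54.246°) = -54.25°.

∠T(j5) ≈ -54.25°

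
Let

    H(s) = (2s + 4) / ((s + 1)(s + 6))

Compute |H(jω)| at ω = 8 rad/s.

Substitute s = j8: numerator = 4 + j16, denominator = -58 + j56.
|H(j8)| = |4 + j16| / |-58 + j56| = 16.492 / 80.623 ≈ 0.2046.

|H(j8)| ≈ 0.2046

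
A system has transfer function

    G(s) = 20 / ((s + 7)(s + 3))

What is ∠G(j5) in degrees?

At s = j5: numerator = 20, denominator = -4 + j50.
∠G = ∠num − ∠den = 0° − (94.574°) = -94.57°.

∠G(j5) ≈ -94.57°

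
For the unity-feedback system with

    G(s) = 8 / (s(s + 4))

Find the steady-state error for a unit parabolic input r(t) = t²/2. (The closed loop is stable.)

G(s) has one pole at the origin.
This is a Type 1 system; Ka = lim_{s→0} s^2·G(s) = 0, so the steady-state error for a parabola input is infinite.

e_ss = ∞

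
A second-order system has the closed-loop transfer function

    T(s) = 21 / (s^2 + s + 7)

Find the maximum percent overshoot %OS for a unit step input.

%OS ≈ 54.6%

Comparing s^2 + s + 7 to s^2 + 2ζωₙs + ωₙ²: ωₙ = √7 ≈ 2.646 rad/s and ζ = 1/(2·√7) ≈ 0.1890.
%OS = 100·exp(−πζ/√(1−ζ²)) = 100·exp(−π·0.1890/√(1−0.1890²)) ≈ 54.6%.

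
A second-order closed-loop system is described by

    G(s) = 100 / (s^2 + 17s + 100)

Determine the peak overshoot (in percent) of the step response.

%OS ≈ 0.629%

Comparing s^2 + 17s + 100 to s^2 + 2ζωₙs + ωₙ²: ωₙ = 10 rad/s and ζ = 17/(2·10) = 0.85.
%OS = 100·exp(−πζ/√(1−ζ²)) = 100·exp(−π·0.85/√(1−0.85²)) ≈ 0.629%.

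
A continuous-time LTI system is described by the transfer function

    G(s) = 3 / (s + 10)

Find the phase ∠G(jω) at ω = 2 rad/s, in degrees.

At s = j2: numerator = 3, denominator = 10 + j2.
∠G = ∠num − ∠den = 0° − (11.310°) = -11.31°.

∠G(j2) ≈ -11.31°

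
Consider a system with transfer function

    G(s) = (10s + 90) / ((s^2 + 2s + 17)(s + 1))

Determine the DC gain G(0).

Set s = 0: G(0) = (90) / (17) = 90/17.

G(0) = 90/17 ≈ 5.294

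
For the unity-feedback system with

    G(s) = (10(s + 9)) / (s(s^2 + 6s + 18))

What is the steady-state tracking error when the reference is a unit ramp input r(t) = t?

G(s) has one pole at the origin.
This is a Type 1 system. Kv = lim_{s→0} s·G(s) = 90/18 = 5.
e_ss = 1/Kv = 1/(5) = 1/5 ≈ 0.2000.

e_ss = 0.2000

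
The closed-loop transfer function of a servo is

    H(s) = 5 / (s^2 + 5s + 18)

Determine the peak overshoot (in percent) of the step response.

Comparing s^2 + 5s + 18 to s^2 + 2ζωₙs + ωₙ²: ωₙ = √18 ≈ 4.243 rad/s and ζ = 5/(2·√18) ≈ 0.5893.
%OS = 100·exp(−πζ/√(1−ζ²)) = 100·exp(−π·0.5893/√(1−0.5893²)) ≈ 10.1%.

%OS ≈ 10.1%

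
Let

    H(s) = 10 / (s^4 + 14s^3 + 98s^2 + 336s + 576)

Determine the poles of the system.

The poles are the roots of the denominator s^4 + 14s^3 + 98s^2 + 336s + 576 = 0.
No real roots exist; factor into two real quadratics: (s^2 + 6s + 18)(s^2 + 8s + 32) = 0.
Each quadratic gives a conjugate pair via the quadratic formula.

s = -3 ± 3j, -4 ± 4j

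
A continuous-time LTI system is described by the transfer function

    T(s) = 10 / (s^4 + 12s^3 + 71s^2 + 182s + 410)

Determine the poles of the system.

s = -5 ± 4j, -1 ± 3j

The poles are the roots of the denominator s^4 + 12s^3 + 71s^2 + 182s + 410 = 0.
No real roots exist; factor into two real quadratics: (s^2 + 10s + 41)(s^2 + 2s + 10) = 0.
Each quadratic gives a conjugate pair via the quadratic formula.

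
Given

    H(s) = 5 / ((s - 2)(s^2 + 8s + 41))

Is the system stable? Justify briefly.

The poles can be read from the denominator factors: s = 2, -4 + 5j, -4 - 5j.
Since the pole(s) at s = 2 lie in the right half-plane, the system is unstable.

unstable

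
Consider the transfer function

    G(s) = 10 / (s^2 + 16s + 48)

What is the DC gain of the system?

Set s = 0: G(0) = (10) / (48) = 5/24.

G(0) = 5/24 ≈ 0.2083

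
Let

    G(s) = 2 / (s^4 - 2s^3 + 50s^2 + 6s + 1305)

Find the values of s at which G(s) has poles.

s = -2 + 5j, -2 - 5j, 3 + 6j, 3 - 6j

The poles are the roots of the denominator s^4 - 2s^3 + 50s^2 + 6s + 1305 = 0.
No real roots exist; factor into two real quadratics: (s^2 + 4s + 29)(s^2 - 6s + 45) = 0.
Each quadratic gives a conjugate pair via the quadratic formula.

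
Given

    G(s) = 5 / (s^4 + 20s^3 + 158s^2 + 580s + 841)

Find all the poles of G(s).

The poles are the roots of the denominator s^4 + 20s^3 + 158s^2 + 580s + 841 = 0.
No real roots exist; factor into two real quadratics: (s^2 + 10s + 29)(s^2 + 10s + 29) = 0.
Each quadratic gives a conjugate pair via the quadratic formula.

s = -5 ± 2j, -5 ± 2j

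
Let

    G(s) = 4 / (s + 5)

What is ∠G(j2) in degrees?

At s = j2: numerator = 4, denominator = 5 + j2.
∠G = ∠num − ∠den = 0° − (21.801°) = -21.80°.

∠G(j2) ≈ -21.80°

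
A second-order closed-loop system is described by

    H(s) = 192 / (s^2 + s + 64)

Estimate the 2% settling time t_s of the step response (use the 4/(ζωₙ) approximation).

t_s ≈ 8 s

Comparing s^2 + s + 64 to s^2 + 2ζωₙs + ωₙ²: ωₙ = 8 rad/s and ζ = 1/(2·8) = 0.0625.
ζωₙ = 1/2 = 0.5, so t_s ≈ 4/(ζωₙ) = 4/0.5 = 8 s.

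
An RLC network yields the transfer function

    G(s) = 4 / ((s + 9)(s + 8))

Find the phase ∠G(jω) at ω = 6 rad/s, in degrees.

At s = j6: numerator = 4, denominator = 36 + j102.
∠G = ∠num − ∠den = 0° − (70.560°) = -70.56°.

∠G(j6) ≈ -70.56°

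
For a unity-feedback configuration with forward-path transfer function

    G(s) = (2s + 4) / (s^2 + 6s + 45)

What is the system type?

The denominator has no factor of s at the origin — no free integrator — so this is a Type 0 system.

Type 0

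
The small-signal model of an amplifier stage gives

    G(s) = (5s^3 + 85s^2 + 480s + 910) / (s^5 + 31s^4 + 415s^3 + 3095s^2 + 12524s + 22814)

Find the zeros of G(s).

Set the numerator to zero: 5s^3 + 85s^2 + 480s + 910 = 0, i.e. 5·(s^3 + 17s^2 + 96s + 182) = 0.
Factoring: (s^2 + 10s + 26)(s + 7) = 0.

s = -5 + j, -5 - j, -7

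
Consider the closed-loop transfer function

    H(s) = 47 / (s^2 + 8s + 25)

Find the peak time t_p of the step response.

Comparing s^2 + 8s + 25 to s^2 + 2ζωₙs + ωₙ²: ωₙ = 5 rad/s and ζ = 8/(2·5) = 0.8.
ζωₙ = 8/2 = 4, so ω_d = ωₙ√(1−ζ²) = √(ωₙ² − (ζωₙ)²) = √(25 − 4²) = √9 = 3 rad/s.
t_p = π/ω_d = π/3 ≈ 1.047 s.

t_p ≈ 1.047 s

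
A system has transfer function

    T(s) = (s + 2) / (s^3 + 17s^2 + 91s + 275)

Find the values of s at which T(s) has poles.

The poles are the roots of the denominator s^3 + 17s^2 + 91s + 275 = 0.
Trying s = -11: the polynomial evaluates to 0, so (s + 11) is a factor.
Dividing out leaves s^2 + 6s + 25 = 0.
The quadratic formula then gives s = -3 ± 4j.

s = -3 + 4j, -3 - 4j, -11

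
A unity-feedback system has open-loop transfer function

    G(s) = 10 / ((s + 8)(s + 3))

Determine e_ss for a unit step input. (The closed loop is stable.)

G(s) has no poles at the origin.
This is a Type 0 system. Kp = lim_{s→0} G(s) = 10/24 = 5/12.
e_ss = 1/(1 + Kp) = 1/(1 + 5/12) = 12/17 ≈ 0.7059.

e_ss = 0.7059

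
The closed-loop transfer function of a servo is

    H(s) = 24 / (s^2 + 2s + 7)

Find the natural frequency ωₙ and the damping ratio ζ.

Compare the denominator to the standard form s^2 + 2ζωₙs + ωₙ².
ωₙ² = 7, so ωₙ = √7 ≈ 2.646 rad/s.
2ζωₙ = 2, so ζ = 2/(2·√7) ≈ 0.3780.

ωₙ ≈ 2.646 rad/s, ζ ≈ 0.3780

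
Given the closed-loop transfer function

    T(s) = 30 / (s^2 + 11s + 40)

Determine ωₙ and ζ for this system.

ωₙ ≈ 6.325 rad/s, ζ ≈ 0.8696

Compare the denominator to the standard form s^2 + 2ζωₙs + ωₙ².
ωₙ² = 40, so ωₙ = √40 ≈ 6.325 rad/s.
2ζωₙ = 11, so ζ = 11/(2·√40) ≈ 0.8696.
With ζ = 0.8696 the response is underdamped.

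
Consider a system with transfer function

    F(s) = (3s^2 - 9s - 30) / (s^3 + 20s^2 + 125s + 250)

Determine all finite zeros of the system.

s = 5, -2

Set the numerator to zero: 3s^2 - 9s - 30 = 0, i.e. 3·(s^2 - 3s - 10) = 0.
Factoring: (s - 5)(s + 2) = 0.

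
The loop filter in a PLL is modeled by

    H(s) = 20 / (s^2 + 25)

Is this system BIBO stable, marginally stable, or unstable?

The denominator s^2 + 25 factors as (s^2 + 25), giving poles at s = 5j, -5j.
Since the simple pole(s) at s = 5j, -5j lie on the jω-axis with none in the right half-plane, the system is marginally stable.

marginally stable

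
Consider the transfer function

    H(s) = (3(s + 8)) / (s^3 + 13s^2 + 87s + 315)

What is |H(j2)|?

Substitute s = j2: numerator = 24 + j6, denominator = 263 + j166.
|H(j2)| = |24 + j6| / |263 + j166| = 24.739 / 311.01 ≈ 0.07954.

|H(j2)| ≈ 0.07954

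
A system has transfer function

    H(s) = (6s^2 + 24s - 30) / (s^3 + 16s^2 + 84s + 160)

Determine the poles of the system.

The poles are the roots of the denominator s^3 + 16s^2 + 84s + 160 = 0.
Trying s = -8: the polynomial evaluates to 0, so (s + 8) is a factor.
Dividing out leaves s^2 + 8s + 20 = 0.
The quadratic formula then gives s = -4 ± 2j.

s = -4 + 2j, -4 - 2j, -8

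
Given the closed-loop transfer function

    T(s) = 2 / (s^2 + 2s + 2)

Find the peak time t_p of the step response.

Comparing s^2 + 2s + 2 to s^2 + 2ζωₙs + ωₙ²: ωₙ = √2 ≈ 1.414 rad/s and ζ = 2/(2·√2) ≈ 0.7071.
ζωₙ = 2/2 = 1, so ω_d = ωₙ√(1−ζ²) = √(ωₙ² − (ζωₙ)²) = √(2 − 1²) = √1 = 1 rad/s.
t_p = π/ω_d = π/1 ≈ 3.142 s.

t_p ≈ 3.142 s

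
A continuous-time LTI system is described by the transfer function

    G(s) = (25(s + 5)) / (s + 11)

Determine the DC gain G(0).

At s = 0 each factor (s + a) contributes a and each (s^2 + bs + c) contributes c.
G(0) = 25·(5) / ((11)) = 125/11 = 125/11.

G(0) = 125/11 ≈ 11.36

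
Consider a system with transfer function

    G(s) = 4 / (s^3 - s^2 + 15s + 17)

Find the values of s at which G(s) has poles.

s = 1 ± 4j, -1

The poles are the roots of the denominator s^3 - s^2 + 15s + 17 = 0.
Trying s = -1: the polynomial evaluates to 0, so (s + 1) is a factor.
Dividing out leaves s^2 - 2s + 17 = 0.
The quadratic formula then gives s = 1 ± 4j.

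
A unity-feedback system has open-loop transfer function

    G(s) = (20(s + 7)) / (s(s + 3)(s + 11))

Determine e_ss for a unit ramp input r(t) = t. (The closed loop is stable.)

G(s) has one pole at the origin.
This is a Type 1 system. Kv = lim_{s→0} s·G(s) = 140/33.
e_ss = 1/Kv = 1/(140/33) = 33/140 ≈ 0.2357.

e_ss = 0.2357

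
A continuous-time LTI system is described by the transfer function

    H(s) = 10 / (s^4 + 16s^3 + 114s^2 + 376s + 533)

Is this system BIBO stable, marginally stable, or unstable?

The denominator s^4 + 16s^3 + 114s^2 + 376s + 533 factors as (s^2 + 6s + 13)(s^2 + 10s + 41), giving poles at s = -3 + 2j, -3 - 2j, -5 + 4j, -5 - 4j.
Since all poles lie strictly in the left half-plane, the system is stable.

stable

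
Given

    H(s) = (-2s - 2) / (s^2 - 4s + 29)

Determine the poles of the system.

s = 2 ± 5j

The poles are the roots of the denominator s^2 - 4s + 29 = 0.
Using the quadratic formula: s = (4 ± √(-100))/2 = 2 ± 5j.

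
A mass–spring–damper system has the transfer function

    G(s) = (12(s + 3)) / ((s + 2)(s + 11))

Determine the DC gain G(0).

At s = 0 each factor (s + a) contributes a and each (s^2 + bs + c) contributes c.
G(0) = 12·(3) / ((2) · (11)) = 36/22 = 18/11.

G(0) = 18/11 ≈ 1.636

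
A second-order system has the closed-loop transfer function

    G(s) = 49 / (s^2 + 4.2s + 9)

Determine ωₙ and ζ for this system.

ωₙ = 3 rad/s, ζ = 0.7

Compare the denominator to the standard form s^2 + 2ζωₙs + ωₙ².
ωₙ² = 9, so ωₙ = 3 rad/s.
2ζωₙ = 4.2, so ζ = 4.2/(2·3) = 0.7.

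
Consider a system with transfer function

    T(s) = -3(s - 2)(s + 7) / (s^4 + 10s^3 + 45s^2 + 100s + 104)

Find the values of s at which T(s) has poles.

The poles are the roots of the denominator s^4 + 10s^3 + 45s^2 + 100s + 104 = 0.
No real roots exist; factor into two real quadratics: (s^2 + 4s + 8)(s^2 + 6s + 13) = 0.
Each quadratic gives a conjugate pair via the quadratic formula.

s = -2 + 2j, -2 - 2j, -3 + 2j, -3 - 2j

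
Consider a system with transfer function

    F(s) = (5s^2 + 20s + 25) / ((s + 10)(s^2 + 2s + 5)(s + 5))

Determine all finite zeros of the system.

s = -2 ± j

Set the numerator to zero: 5s^2 + 20s + 25 = 0, i.e. 5·(s^2 + 4s + 5) = 0.
Factoring: (s^2 + 4s + 5) = 0.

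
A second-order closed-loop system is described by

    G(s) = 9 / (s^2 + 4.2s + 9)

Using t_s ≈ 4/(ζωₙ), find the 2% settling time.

Comparing s^2 + 4.2s + 9 to s^2 + 2ζωₙs + ωₙ²: ωₙ = 3 rad/s and ζ = 4.2/(2·3) = 0.7.
ζωₙ = 4.2/2 = 2.1, so t_s ≈ 4/(ζωₙ) = 4/2.1 ≈ 1.905 s.

t_s ≈ 1.905 s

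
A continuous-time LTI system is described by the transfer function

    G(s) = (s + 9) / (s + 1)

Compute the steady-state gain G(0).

G(0) = 9

Set s = 0: G(0) = (9) / (1) = 9.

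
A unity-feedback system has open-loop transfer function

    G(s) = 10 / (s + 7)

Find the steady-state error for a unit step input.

e_ss = 0.4118

G(s) has no poles at the origin.
This is a Type 0 system. Kp = lim_{s→0} G(s) = 10/7.
e_ss = 1/(1 + Kp) = 1/(1 + 10/7) = 7/17 ≈ 0.4118.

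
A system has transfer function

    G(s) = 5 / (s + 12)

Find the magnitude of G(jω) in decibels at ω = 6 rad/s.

Substitute s = j6: numerator = 5, denominator = 12 + j6.
|G(j6)| = |5| / |12 + j6| = 5 / 13.416 ≈ 0.3727.
In decibels: 20·log₁₀(0.3727) ≈ -8.57 dB.

|G(j6)|_dB ≈ -8.57 dB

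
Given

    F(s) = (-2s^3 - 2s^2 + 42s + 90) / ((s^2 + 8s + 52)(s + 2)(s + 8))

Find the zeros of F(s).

Set the numerator to zero: -2s^3 - 2s^2 + 42s + 90 = 0, i.e. -2·(s^3 + s^2 - 21s - 45) = 0.
Factoring: (s - 5)(s + 3)^2 = 0.

s = 5, -3, -3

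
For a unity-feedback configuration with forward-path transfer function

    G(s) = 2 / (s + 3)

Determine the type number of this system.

The denominator has no factor of s at the origin — no free integrator — so this is a Type 0 system.

Type 0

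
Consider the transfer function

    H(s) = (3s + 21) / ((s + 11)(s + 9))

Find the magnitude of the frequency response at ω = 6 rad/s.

Substitute s = j6: numerator = 21 + j18, denominator = 63 + j120.
|H(j6)| = |21 + j18| / |63 + j120| = 27.659 / 135.53 ≈ 0.2041.

|H(j6)| ≈ 0.2041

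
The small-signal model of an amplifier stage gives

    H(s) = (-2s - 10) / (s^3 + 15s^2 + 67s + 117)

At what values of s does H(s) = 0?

s = -5

Set the numerator to zero: -2s - 10 = 0, i.e. -2·(s + 5) = 0.
So s = -5.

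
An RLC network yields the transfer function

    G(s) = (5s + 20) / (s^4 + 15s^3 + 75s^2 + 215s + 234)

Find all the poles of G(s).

The poles are the roots of the denominator s^4 + 15s^3 + 75s^2 + 215s + 234 = 0.
Trying s = -2: the polynomial evaluates to 0, so (s + 2) is a factor.
Dividing out leaves s^3 + 13s^2 + 49s + 117 = 0.
This factors further as (s^2 + 4s + 13)(s + 9) = 0.

s = -2 + 3j, -2 - 3j, -2, -9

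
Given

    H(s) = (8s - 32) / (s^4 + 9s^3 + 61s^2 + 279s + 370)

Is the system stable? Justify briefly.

stable

The denominator s^4 + 9s^3 + 61s^2 + 279s + 370 factors as (s + 2)(s^2 + 2s + 37)(s + 5), giving poles at s = -2, -1 ± 6j, -5.
Since all poles lie strictly in the left half-plane, the system is stable.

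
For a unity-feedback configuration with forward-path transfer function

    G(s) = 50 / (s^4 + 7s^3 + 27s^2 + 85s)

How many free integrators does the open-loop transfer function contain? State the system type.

Type 1

Factor s from the denominator: s^4 + 7s^3 + 27s^2 + 85s = s·(s^3 + 7s^2 + 27s + 85).
There is 1 pole at the origin, so the system is Type 1.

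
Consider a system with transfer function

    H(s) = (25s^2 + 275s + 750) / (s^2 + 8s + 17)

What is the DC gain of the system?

Set s = 0: H(0) = (750) / (17) = 750/17.

H(0) = 750/17 ≈ 44.12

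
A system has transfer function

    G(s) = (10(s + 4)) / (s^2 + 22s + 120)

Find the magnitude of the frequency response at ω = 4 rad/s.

Substitute s = j4: numerator = 40 + j40, denominator = 104 + j88.
|G(j4)| = |40 + j40| / |104 + j88| = 56.569 / 136.24 ≈ 0.4152.

|G(j4)| ≈ 0.4152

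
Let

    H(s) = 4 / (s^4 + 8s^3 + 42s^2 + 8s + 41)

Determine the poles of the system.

The poles are the roots of the denominator s^4 + 8s^3 + 42s^2 + 8s + 41 = 0.
No real roots exist; factor into two real quadratics: (s^2 + 8s + 41)(s^2 + 1) = 0.
Each quadratic gives a conjugate pair via the quadratic formula.

s = -4 + 5j, -4 - 5j, j, -j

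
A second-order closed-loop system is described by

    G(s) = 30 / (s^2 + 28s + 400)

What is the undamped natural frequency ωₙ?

ωₙ = 20 rad/s

Compare the denominator to the standard form s^2 + 2ζωₙs + ωₙ².
ωₙ² = 400, so ωₙ = 20 rad/s.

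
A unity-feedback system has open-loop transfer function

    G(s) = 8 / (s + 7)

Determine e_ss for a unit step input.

e_ss = 0.4667

G(s) has no poles at the origin.
This is a Type 0 system. Kp = lim_{s→0} G(s) = 8/7.
e_ss = 1/(1 + Kp) = 1/(1 + 8/7) = 7/15 ≈ 0.4667.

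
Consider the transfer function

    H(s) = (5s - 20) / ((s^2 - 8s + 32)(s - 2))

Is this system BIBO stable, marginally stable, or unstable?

unstable

The poles can be read from the denominator factors: s = 4 + 4j, 4 - 4j, 2.
Since the pole(s) at s = 4 ± 4j, 2 lie in the right half-plane, the system is unstable.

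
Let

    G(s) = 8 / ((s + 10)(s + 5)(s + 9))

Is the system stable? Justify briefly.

The poles can be read from the denominator factors: s = -10, -5, -9.
Since all poles lie strictly in the left half-plane, the system is stable.

stable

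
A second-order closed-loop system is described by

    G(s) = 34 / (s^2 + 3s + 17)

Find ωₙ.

ωₙ ≈ 4.123 rad/s

Compare the denominator to the standard form s^2 + 2ζωₙs + ωₙ².
ωₙ² = 17, so ωₙ = √17 ≈ 4.123 rad/s.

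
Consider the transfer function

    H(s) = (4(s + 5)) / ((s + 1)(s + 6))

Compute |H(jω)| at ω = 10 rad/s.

Substitute s = j10: numerator = 20 + j40, denominator = -94 + j70.
|H(j10)| = |20 + j40| / |-94 + j70| = 44.721 / 117.20 ≈ 0.3816.

|H(j10)| ≈ 0.3816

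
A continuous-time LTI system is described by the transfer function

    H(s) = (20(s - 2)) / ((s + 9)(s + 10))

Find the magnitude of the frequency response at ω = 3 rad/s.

Substitute s = j3: numerator = -40 + j60, denominator = 81 + j57.
|H(j3)| = |-40 + j60| / |81 + j57| = 72.111 / 99.045 ≈ 0.7281.

|H(j3)| ≈ 0.7281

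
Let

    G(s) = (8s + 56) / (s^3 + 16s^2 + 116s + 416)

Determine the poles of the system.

The poles are the roots of the denominator s^3 + 16s^2 + 116s + 416 = 0.
Trying s = -8: the polynomial evaluates to 0, so (s + 8) is a factor.
Dividing out leaves s^2 + 8s + 52 = 0.
The quadratic formula then gives s = -4 ± 6j.

s = -4 + 6j, -4 - 6j, -8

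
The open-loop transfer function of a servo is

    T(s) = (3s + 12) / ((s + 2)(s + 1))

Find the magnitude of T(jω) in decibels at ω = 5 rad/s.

|T(j5)|_dB ≈ -3.10 dB

Substitute s = j5: numerator = 12 + j15, denominator = -23 + j15.
|T(j5)| = |12 + j15| / |-23 + j15| = 19.209 / 27.459 ≈ 0.6996.
In decibels: 20·log₁₀(0.6996) ≈ -3.10 dB.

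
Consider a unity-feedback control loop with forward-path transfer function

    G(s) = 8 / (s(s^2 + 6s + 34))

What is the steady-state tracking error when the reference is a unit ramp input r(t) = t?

e_ss = 4.250

G(s) has one pole at the origin.
This is a Type 1 system. Kv = lim_{s→0} s·G(s) = 8/34 = 4/17.
e_ss = 1/Kv = 1/(4/17) = 17/4 ≈ 4.250.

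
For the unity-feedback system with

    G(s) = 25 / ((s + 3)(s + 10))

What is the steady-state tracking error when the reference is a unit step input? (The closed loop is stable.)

e_ss = 0.5455

G(s) has no poles at the origin.
This is a Type 0 system. Kp = lim_{s→0} G(s) = 25/30 = 5/6.
e_ss = 1/(1 + Kp) = 1/(1 + 5/6) = 6/11 ≈ 0.5455.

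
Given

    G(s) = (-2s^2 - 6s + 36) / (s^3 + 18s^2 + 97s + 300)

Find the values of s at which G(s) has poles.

The poles are the roots of the denominator s^3 + 18s^2 + 97s + 300 = 0.
Trying s = -12: the polynomial evaluates to 0, so (s + 12) is a factor.
Dividing out leaves s^2 + 6s + 25 = 0.
The quadratic formula then gives s = -3 ± 4j.

s = -3 ± 4j, -12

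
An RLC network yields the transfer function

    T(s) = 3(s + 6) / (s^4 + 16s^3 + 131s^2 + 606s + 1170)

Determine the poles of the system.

s = -5 + j, -5 - j, -3 + 6j, -3 - 6j

The poles are the roots of the denominator s^4 + 16s^3 + 131s^2 + 606s + 1170 = 0.
No real roots exist; factor into two real quadratics: (s^2 + 10s + 26)(s^2 + 6s + 45) = 0.
Each quadratic gives a conjugate pair via the quadratic formula.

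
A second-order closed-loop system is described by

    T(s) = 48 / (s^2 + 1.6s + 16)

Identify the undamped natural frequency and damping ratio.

ωₙ = 4 rad/s, ζ = 0.2

Compare the denominator to the standard form s^2 + 2ζωₙs + ωₙ².
ωₙ² = 16, so ωₙ = 4 rad/s.
2ζωₙ = 1.6, so ζ = 1.6/(2·4) = 0.2.
With ζ = 0.2 the response is underdamped.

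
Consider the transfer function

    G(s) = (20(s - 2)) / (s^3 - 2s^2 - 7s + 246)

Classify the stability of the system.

unstable

The denominator s^3 - 2s^2 - 7s + 246 factors as (s + 6)(s^2 - 8s + 41), giving poles at s = -6, 4 + 5j, 4 - 5j.
Since the pole(s) at s = 4 ± 5j lie in the right half-plane, the system is unstable.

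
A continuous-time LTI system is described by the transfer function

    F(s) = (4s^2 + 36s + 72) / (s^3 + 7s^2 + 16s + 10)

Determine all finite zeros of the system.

Set the numerator to zero: 4s^2 + 36s + 72 = 0, i.e. 4·(s^2 + 9s + 18) = 0.
Factoring: (s + 6)(s + 3) = 0.

s = -6, -3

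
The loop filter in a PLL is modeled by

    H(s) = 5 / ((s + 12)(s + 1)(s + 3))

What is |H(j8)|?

|H(j8)| ≈ 0.005033

Substitute s = j8: numerator = 5, denominator = -988 - j104.
|H(j8)| = |5| / |-988 - j104| = 5 / 993.46 ≈ 0.005033.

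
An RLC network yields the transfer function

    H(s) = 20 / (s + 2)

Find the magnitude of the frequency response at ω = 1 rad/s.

Substitute s = j1: numerator = 20, denominator = 2 + j1.
|H(j1)| = |20| / |2 + j1| = 20 / 2.2361 ≈ 8.944.

|H(j1)| ≈ 8.944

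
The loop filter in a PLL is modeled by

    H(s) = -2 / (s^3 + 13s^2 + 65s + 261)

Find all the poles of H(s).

s = -2 ± 5j, -9

The poles are the roots of the denominator s^3 + 13s^2 + 65s + 261 = 0.
Trying s = -9: the polynomial evaluates to 0, so (s + 9) is a factor.
Dividing out leaves s^2 + 4s + 29 = 0.
The quadratic formula then gives s = -2 ± 5j.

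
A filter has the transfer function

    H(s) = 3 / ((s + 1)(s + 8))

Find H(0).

At s = 0 each factor (s + a) contributes a and each (s^2 + bs + c) contributes c.
H(0) = 3·1 / ((1) · (8)) = 3/8 = 3/8.

H(0) = 3/8 ≈ 0.3750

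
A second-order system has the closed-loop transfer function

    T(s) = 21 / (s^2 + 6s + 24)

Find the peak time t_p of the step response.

t_p ≈ 0.8112 s

Comparing s^2 + 6s + 24 to s^2 + 2ζωₙs + ωₙ²: ωₙ = √24 ≈ 4.899 rad/s and ζ = 6/(2·√24) ≈ 0.6124.
ζωₙ = 6/2 = 3, so ω_d = ωₙ√(1−ζ²) = √(ωₙ² − (ζωₙ)²) = √(24 − 3²) = √15 ≈ 3.873 rad/s.
t_p = π/ω_d = π/3.873 ≈ 0.8112 s.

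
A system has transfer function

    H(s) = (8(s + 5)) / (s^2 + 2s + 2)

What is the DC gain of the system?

H(0) = 20

At s = 0 each factor (s + a) contributes a and each (s^2 + bs + c) contributes c.
H(0) = 8·(5) / ((2)) = 40/2 = 20.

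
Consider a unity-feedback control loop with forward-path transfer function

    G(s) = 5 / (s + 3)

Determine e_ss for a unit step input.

e_ss = 0.3750

G(s) has no poles at the origin.
This is a Type 0 system. Kp = lim_{s→0} G(s) = 5/3.
e_ss = 1/(1 + Kp) = 1/(1 + 5/3) = 3/8 ≈ 0.3750.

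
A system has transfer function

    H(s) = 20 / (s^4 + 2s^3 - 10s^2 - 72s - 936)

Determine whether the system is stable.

unstable

The denominator s^4 + 2s^3 - 10s^2 - 72s - 936 factors as (s^2 + 2s + 26)(s + 6)(s - 6), giving poles at s = -1 ± 5j, -6, 6.
Since the pole(s) at s = 6 lie in the right half-plane, the system is unstable.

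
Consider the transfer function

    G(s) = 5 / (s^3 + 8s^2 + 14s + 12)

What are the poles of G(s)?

The poles are the roots of the denominator s^3 + 8s^2 + 14s + 12 = 0.
Trying s = -6: the polynomial evaluates to 0, so (s + 6) is a factor.
Dividing out leaves s^2 + 2s + 2 = 0.
The quadratic formula then gives s = -1 ± 1j.

s = -6, -1 + j, -1 - j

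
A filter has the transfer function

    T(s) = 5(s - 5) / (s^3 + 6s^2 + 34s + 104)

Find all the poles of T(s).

s = -1 ± 5j, -4

The poles are the roots of the denominator s^3 + 6s^2 + 34s + 104 = 0.
Trying s = -4: the polynomial evaluates to 0, so (s + 4) is a factor.
Dividing out leaves s^2 + 2s + 26 = 0.
The quadratic formula then gives s = -1 ± 5j.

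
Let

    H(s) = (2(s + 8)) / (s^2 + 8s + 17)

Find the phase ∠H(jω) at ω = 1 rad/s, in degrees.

∠H(j1) ≈ -19.44°

At s = j1: numerator = 16 + j2, denominator = 16 + j8.
∠H = ∠num − ∠den = 7.1250° − (26.565°) = -19.44°.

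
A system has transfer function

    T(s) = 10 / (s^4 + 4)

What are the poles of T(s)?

The poles are the roots of the denominator s^4 + 4 = 0.
No real roots exist; factor into two real quadratics: (s^2 - 2s + 2)(s^2 + 2s + 2) = 0.
Each quadratic gives a conjugate pair via the quadratic formula.

s = 1 ± j, -1 ± j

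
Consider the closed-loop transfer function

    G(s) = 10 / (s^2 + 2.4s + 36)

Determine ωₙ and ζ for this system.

ωₙ = 6 rad/s, ζ = 0.2

Compare the denominator to the standard form s^2 + 2ζωₙs + ωₙ².
ωₙ² = 36, so ωₙ = 6 rad/s.
2ζωₙ = 2.4, so ζ = 2.4/(2·6) = 0.2.
With ζ = 0.2 the response is underdamped.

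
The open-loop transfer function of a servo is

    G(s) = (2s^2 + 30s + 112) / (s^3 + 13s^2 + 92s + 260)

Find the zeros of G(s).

Set the numerator to zero: 2s^2 + 30s + 112 = 0, i.e. 2·(s^2 + 15s + 56) = 0.
Factoring: (s + 7)(s + 8) = 0.

s = -7, -8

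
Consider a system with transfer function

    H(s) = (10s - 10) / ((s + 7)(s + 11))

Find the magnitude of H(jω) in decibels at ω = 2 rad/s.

Substitute s = j2: numerator = -10 + j20, denominator = 73 + j36.
|H(j2)| = |-10 + j20| / |73 + j36| = 22.361 / 81.394 ≈ 0.2747.
In decibels: 20·log₁₀(0.2747) ≈ -11.2 dB.

|H(j2)|_dB ≈ -11.2 dB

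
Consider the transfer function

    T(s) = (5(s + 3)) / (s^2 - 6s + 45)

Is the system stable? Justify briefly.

unstable

The denominator s^2 - 6s + 45 factors as (s^2 - 6s + 45), giving poles at s = 3 + 6j, 3 - 6j.
Since the pole(s) at s = 3 + 6j, 3 - 6j lie in the right half-plane, the system is unstable.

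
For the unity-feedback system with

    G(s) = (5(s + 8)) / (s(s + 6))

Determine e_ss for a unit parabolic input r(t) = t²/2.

G(s) has one pole at the origin.
This is a Type 1 system; Ka = lim_{s→0} s^2·G(s) = 0, so the steady-state error for a parabola input is infinite.

e_ss = ∞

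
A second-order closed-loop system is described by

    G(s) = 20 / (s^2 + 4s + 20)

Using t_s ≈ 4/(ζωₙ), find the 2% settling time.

Comparing s^2 + 4s + 20 to s^2 + 2ζωₙs + ωₙ²: ωₙ = √20 ≈ 4.472 rad/s and ζ = 4/(2·√20) ≈ 0.4472.
ζωₙ = 4/2 = 2, so t_s ≈ 4/(ζωₙ) = 4/2 = 2 s.

t_s ≈ 2 s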